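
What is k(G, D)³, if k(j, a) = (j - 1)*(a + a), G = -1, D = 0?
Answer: 0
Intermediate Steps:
k(j, a) = 2*a*(-1 + j) (k(j, a) = (-1 + j)*(2*a) = 2*a*(-1 + j))
k(G, D)³ = (2*0*(-1 - 1))³ = (2*0*(-2))³ = 0³ = 0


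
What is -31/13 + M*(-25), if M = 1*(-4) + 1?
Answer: 944/13 ≈ 72.615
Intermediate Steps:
M = -3 (M = -4 + 1 = -3)
-31/13 + M*(-25) = -31/13 - 3*(-25) = -31*1/13 + 75 = -31/13 + 75 = 944/13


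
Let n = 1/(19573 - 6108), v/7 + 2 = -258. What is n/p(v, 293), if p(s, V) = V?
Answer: 1/3945245 ≈ 2.5347e-7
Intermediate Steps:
v = -1820 (v = -14 + 7*(-258) = -14 - 1806 = -1820)
n = 1/13465 ≈ 7.4267e-5
n/p(v, 293) = (1/13465)/293 = (1/13465)*(1/293) = 1/3945245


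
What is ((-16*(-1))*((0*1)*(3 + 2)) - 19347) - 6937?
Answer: -26284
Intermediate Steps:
((-16*(-1))*((0*1)*(3 + 2)) - 19347) - 6937 = (16*(0*5) - 19347) - 6937 = (16*0 - 19347) - 6937 = (0 - 19347) - 6937 = -19347 - 6937 = -26284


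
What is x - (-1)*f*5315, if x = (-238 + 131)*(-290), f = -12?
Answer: -32750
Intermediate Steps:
x = 31030 (x = -107*(-290) = 31030)
x - (-1)*f*5315 = 31030 - (-1)*(-12*5315) = 31030 - (-1)*(-63780) = 31030 - 1*63780 = 31030 - 63780 = -32750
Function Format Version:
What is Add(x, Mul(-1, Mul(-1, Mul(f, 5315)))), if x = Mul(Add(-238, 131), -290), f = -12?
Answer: -32750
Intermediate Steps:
x = 31030 (x = Mul(-107, -290) = 31030)
Add(x, Mul(-1, Mul(-1, Mul(f, 5315)))) = Add(31030, Mul(-1, Mul(-1, Mul(-12, 5315)))) = Add(31030, Mul(-1, Mul(-1, -63780))) = Add(31030, Mul(-1, 63780)) = Add(31030, -63780) = -32750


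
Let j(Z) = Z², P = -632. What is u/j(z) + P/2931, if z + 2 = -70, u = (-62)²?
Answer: 665873/1266192 ≈ 0.52589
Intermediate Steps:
u = 3844
z = -72 (z = -2 - 70 = -72)
u/j(z) + P/2931 = 3844/((-72)²) - 632/2931 = 3844/5184 - 632*1/2931 = 3844*(1/5184) - 632/2931 = 961/1296 - 632/2931 = 665873/1266192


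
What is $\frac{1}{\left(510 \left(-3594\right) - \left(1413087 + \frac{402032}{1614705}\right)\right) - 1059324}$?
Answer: $- \frac{1614705}{6951872188487} \approx -2.3227 \cdot 10^{-7}$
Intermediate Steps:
$\frac{1}{\left(510 \left(-3594\right) - \left(1413087 + \frac{402032}{1614705}\right)\right) - 1059324} = \frac{1}{\left(-1832940 - \frac{2281719046367}{1614705}\right) - 1059324} = \frac{1}{- \frac{5241376429067}{1614705} - 1059324} = \frac{1}{- \frac{6951872188487}{1614705}} = - \frac{1614705}{6951872188487}$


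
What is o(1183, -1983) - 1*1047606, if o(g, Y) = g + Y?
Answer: -1048406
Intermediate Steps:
o(g, Y) = Y + g
o(1183, -1983) - 1*1047606 = (-1983 + 1183) - 1*1047606 = -800 - 1047606 = -1048406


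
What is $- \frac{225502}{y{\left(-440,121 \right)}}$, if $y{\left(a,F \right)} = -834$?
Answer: $\frac{112751}{417} \approx 270.39$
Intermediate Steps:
$- \frac{225502}{y{\left(-440,121 \right)}} = - \frac{225502}{-834} = \left(-225502\right) \left(- \frac{1}{834}\right) = \frac{112751}{417}$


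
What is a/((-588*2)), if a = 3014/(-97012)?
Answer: 1507/57043056 ≈ 2.6419e-5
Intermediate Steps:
a = -1507/48506 (a = 3014*(-1/97012) = -1507/48506 ≈ -0.031068)
a/((-588*2)) = -1507/(48506*((-588*2))) = -1507/48506/(-1176) = -1507/48506*(-1/1176) = 1507/57043056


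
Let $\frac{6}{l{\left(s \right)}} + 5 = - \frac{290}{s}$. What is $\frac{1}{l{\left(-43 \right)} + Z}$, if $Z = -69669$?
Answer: $- \frac{25}{1741639} \approx -1.4354 \cdot 10^{-5}$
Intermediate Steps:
$l{\left(s \right)} = \frac{6}{-5 - \frac{290}{s}}$
$\frac{1}{l{\left(-43 \right)} + Z} = \frac{1}{\left(-6\right) \left(-43\right) \frac{1}{290 + 5 \left(-43\right)} - 69669} = \frac{1}{\left(-6\right) \left(-43\right) \frac{1}{290 - 215} - 69669} = \frac{1}{\left(-6\right) \left(-43\right) \frac{1}{75} - 69669} = \frac{1}{\frac{86}{25} - 69669} = \frac{1}{- \frac{1741639}{25}} = - \frac{25}{1741639}$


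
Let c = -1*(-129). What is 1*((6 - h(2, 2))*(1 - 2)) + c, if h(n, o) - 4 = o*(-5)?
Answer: 117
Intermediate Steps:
h(n, o) = 4 - 5*o (h(n, o) = 4 + o*(-5) = 4 - 5*o)
c = 129
1*((6 - h(2, 2))*(1 - 2)) + c = 1*((6 - (4 - 5*2))*(1 - 2)) + 129 = 1*((6 - (4 - 10))*(-1)) + 129 = 1*((6 - 1*(-6))*(-1)) + 129 = 1*((6 + 6)*(-1)) + 129 = 1*(12*(-1)) + 129 = 1*(-12) + 129 = -12 + 129 = 117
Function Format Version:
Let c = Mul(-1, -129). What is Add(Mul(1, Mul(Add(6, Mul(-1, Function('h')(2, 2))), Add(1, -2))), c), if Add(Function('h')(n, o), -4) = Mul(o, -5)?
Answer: 117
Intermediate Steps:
Function('h')(n, o) = Add(4, Mul(-5, o)) (Function('h')(n, o) = Add(4, Mul(o, -5)) = Add(4, Mul(-5, o)))
c = 129
Add(Mul(1, Mul(Add(6, Mul(-1, Function('h')(2, 2))), Add(1, -2))), c) = Add(Mul(1, Mul(Add(6, Mul(-1, Add(4, Mul(-5, 2)))), Add(1, -2))), 129) = Add(Mul(1, Mul(Add(6, Mul(-1, Add(4, -10))), -1)), 129) = Add(Mul(1, Mul(Add(6, Mul(-1, -6)), -1)), 129) = Add(Mul(1, Mul(Add(6, 6), -1)), 129) = Add(Mul(1, Mul(12, -1)), 129) = Add(Mul(1, -12), 129) = Add(-12, 129) = 117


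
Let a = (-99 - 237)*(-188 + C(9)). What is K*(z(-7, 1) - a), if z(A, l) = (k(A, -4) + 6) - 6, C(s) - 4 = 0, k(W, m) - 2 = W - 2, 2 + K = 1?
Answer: 61831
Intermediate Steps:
K = -1 (K = -2 + 1 = -1)
k(W, m) = W (k(W, m) = 2 + (W - 2) = 2 + (-2 + W) = W)
C(s) = 4 (C(s) = 4 + 0 = 4)
z(A, l) = A (z(A, l) = (A + 6) - 6 = (6 + A) - 6 = A)
a = 61824 (a = (-99 - 237)*(-188 + 4) = -336*(-184) = 61824)
K*(z(-7, 1) - a) = -(-7 - 1*61824) = -(-7 - 61824) = -1*(-61831) = 61831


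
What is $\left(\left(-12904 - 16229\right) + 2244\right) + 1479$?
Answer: $-25410$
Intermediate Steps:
$\left(\left(-12904 - 16229\right) + 2244\right) + 1479 = \left(-29133 + 2244\right) + 1479 = -26889 + 1479 = -25410$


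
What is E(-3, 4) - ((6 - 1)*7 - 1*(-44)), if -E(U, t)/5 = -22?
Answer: 31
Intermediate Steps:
E(U, t) = 110 (E(U, t) = -5*(-22) = 110)
E(-3, 4) - ((6 - 1)*7 - 1*(-44)) = 110 - ((6 - 1)*7 - 1*(-44)) = 110 - (5*7 + 44) = 110 - (35 + 44) = 110 - 1*79 = 110 - 79 = 31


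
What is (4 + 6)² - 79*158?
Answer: -12382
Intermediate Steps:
(4 + 6)² - 79*158 = 10² - 12482 = 100 - 12482 = -12382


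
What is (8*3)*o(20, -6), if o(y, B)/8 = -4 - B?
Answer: 384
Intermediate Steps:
o(y, B) = -32 - 8*B (o(y, B) = 8*(-4 - B) = -32 - 8*B)
(8*3)*o(20, -6) = (8*3)*(-32 - 8*(-6)) = 24*(-32 + 48) = 24*16 = 384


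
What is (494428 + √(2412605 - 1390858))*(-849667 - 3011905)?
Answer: -1909269320816 - 3861572*√1021747 ≈ -1.9132e+12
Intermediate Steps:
(494428 + √(2412605 - 1390858))*(-849667 - 3011905) = (494428 + √1021747)*(-3861572) = -1909269320816 - 3861572*√1021747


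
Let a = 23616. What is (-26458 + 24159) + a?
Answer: 21317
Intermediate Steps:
(-26458 + 24159) + a = (-26458 + 24159) + 23616 = -2299 + 23616 = 21317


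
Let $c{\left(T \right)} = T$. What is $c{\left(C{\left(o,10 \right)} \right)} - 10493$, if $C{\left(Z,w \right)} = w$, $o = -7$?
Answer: $-10483$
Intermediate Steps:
$c{\left(C{\left(o,10 \right)} \right)} - 10493 = 10 - 10493 = -10483$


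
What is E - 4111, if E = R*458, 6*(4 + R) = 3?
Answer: -5714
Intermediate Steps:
R = -7/2 (R = -4 + (⅙)*3 = -4 + ½ = -7/2 ≈ -3.5000)
E = -1603 (E = -7/2*458 = -1603)
E - 4111 = -1603 - 4111 = -5714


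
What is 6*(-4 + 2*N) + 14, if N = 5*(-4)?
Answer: -250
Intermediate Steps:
N = -20
6*(-4 + 2*N) + 14 = 6*(-4 + 2*(-20)) + 14 = 6*(-4 - 40) + 14 = 6*(-44) + 14 = -264 + 14 = -250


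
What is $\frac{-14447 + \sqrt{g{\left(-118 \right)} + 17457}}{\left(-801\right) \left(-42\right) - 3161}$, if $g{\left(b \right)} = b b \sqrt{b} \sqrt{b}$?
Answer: $- \frac{14447}{30481} + \frac{35 i \sqrt{1327}}{30481} \approx -0.47397 + 0.041829 i$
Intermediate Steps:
$g{\left(b \right)} = b^{3}$ ($g{\left(b \right)} = b^{2} \sqrt{b} \sqrt{b} = b^{\frac{5}{2}} \sqrt{b} = b^{3}$)
$\frac{-14447 + \sqrt{g{\left(-118 \right)} + 17457}}{\left(-801\right) \left(-42\right) - 3161} = \frac{-14447 + \sqrt{\left(-118\right)^{3} + 17457}}{\left(-801\right) \left(-42\right) - 3161} = \frac{-14447 + \sqrt{-1643032 + 17457}}{33642 - 3161} = \frac{-14447 + \sqrt{-1625575}}{30481} = \left(-14447 + 35 i \sqrt{1327}\right) \frac{1}{30481} = - \frac{14447}{30481} + \frac{35 i \sqrt{1327}}{30481}$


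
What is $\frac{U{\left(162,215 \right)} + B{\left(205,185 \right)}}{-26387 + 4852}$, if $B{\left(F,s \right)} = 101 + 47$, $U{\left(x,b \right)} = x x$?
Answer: $- \frac{26392}{21535} \approx -1.2255$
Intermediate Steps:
$U{\left(x,b \right)} = x^{2}$
$B{\left(F,s \right)} = 148$
$\frac{U{\left(162,215 \right)} + B{\left(205,185 \right)}}{-26387 + 4852} = \frac{162^{2} + 148}{-26387 + 4852} = \frac{26244 + 148}{-21535} = 26392 \left(- \frac{1}{21535}\right) = - \frac{26392}{21535}$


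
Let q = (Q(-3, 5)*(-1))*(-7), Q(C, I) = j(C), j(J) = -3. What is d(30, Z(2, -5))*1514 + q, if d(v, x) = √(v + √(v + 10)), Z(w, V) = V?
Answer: -21 + 1514*√(30 + 2*√10) ≈ 9103.9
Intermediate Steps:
Q(C, I) = -3
q = -21 (q = -3*(-1)*(-7) = 3*(-7) = -21)
d(v, x) = √(v + √(10 + v))
d(30, Z(2, -5))*1514 + q = √(30 + √(10 + 30))*1514 - 21 = √(30 + √40)*1514 - 21 = √(30 + 2*√10)*1514 - 21 = 1514*√(30 + 2*√10) - 21 = -21 + 1514*√(30 + 2*√10)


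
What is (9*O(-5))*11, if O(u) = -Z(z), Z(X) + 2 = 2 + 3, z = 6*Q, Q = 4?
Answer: -297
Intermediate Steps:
z = 24 (z = 6*4 = 24)
Z(X) = 3 (Z(X) = -2 + (2 + 3) = -2 + 5 = 3)
O(u) = -3 (O(u) = -1*3 = -3)
(9*O(-5))*11 = (9*(-3))*11 = -27*11 = -297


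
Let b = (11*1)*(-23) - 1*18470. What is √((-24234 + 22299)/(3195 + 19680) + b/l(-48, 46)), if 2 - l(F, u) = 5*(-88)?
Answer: I*√771371846466/134810 ≈ 6.5149*I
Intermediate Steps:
l(F, u) = 442 (l(F, u) = 2 - 5*(-88) = 2 - 1*(-440) = 2 + 440 = 442)
b = -18723 (b = 11*(-23) - 18470 = -253 - 18470 = -18723)
√((-24234 + 22299)/(3195 + 19680) + b/l(-48, 46)) = √((-24234 + 22299)/(3195 + 19680) - 18723/442) = √(-1935/22875 - 18723*1/442) = √(-1935*1/22875 - 18723/442) = √(-129/1525 - 18723/442) = √(-28609593/674050) = I*√771371846466/134810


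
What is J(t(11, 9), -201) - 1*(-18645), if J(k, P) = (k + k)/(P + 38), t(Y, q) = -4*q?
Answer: 3039207/163 ≈ 18645.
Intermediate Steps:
J(k, P) = 2*k/(38 + P) (J(k, P) = (2*k)/(38 + P) = 2*k/(38 + P))
J(t(11, 9), -201) - 1*(-18645) = 2*(-4*9)/(38 - 201) - 1*(-18645) = 2*(-36)/(-163) + 18645 = 2*(-36)*(-1/163) + 18645 = 72/163 + 18645 = 3039207/163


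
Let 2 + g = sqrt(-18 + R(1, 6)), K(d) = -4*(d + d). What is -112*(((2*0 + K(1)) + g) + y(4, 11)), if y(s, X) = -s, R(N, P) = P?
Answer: 1568 - 224*I*sqrt(3) ≈ 1568.0 - 387.98*I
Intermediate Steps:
K(d) = -8*d
g = -2 + 2*I*sqrt(3) (g = -2 + sqrt(-18 + 6) = -2 + sqrt(-12) = -2 + 2*I*sqrt(3) ≈ -2.0 + 3.4641*I)
-112*(((2*0 + K(1)) + g) + y(4, 11)) = -112*(((2*0 - 8*1) + (-2 + 2*I*sqrt(3))) - 1*4) = -112*(((0 - 8) + (-2 + 2*I*sqrt(3))) - 4) = -112*((-8 + (-2 + 2*I*sqrt(3))) - 4) = -112*((-10 + 2*I*sqrt(3)) - 4) = -112*(-14 + 2*I*sqrt(3)) = 1568 - 224*I*sqrt(3)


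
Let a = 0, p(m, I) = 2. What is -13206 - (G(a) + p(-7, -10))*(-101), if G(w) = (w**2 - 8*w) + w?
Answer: -13004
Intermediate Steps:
G(w) = w**2 - 7*w
-13206 - (G(a) + p(-7, -10))*(-101) = -13206 - (0*(-7 + 0) + 2)*(-101) = -13206 - (0*(-7) + 2)*(-101) = -13206 - (0 + 2)*(-101) = -13206 - 2*(-101) = -13206 - 1*(-202) = -13206 + 202 = -13004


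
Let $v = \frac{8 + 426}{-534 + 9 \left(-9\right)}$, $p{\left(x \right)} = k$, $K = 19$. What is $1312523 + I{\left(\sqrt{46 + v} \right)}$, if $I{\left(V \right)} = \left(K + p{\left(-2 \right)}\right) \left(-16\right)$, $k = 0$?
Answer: $1312219$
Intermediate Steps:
$p{\left(x \right)} = 0$
$v = - \frac{434}{615}$ ($v = \frac{434}{-534 - 81} = \frac{434}{-615} = 434 \left(- \frac{1}{615}\right) = - \frac{434}{615} \approx -0.70569$)
$I{\left(V \right)} = -304$ ($I{\left(V \right)} = \left(19 + 0\right) \left(-16\right) = 19 \left(-16\right) = -304$)
$1312523 + I{\left(\sqrt{46 + v} \right)} = 1312523 - 304 = 1312219$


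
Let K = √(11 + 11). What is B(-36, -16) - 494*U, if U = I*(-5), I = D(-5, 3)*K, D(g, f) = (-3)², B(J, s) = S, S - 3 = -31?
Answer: -28 + 22230*√22 ≈ 1.0424e+5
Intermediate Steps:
S = -28 (S = 3 - 31 = -28)
B(J, s) = -28
D(g, f) = 9
K = √22 ≈ 4.6904
I = 9*√22 ≈ 42.214
U = -45*√22 (U = (9*√22)*(-5) = -45*√22 ≈ -211.07)
B(-36, -16) - 494*U = -28 - (-22230)*√22 = -28 + 22230*√22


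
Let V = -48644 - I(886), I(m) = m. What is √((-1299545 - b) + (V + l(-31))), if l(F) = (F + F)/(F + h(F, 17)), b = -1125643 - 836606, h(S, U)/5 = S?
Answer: √5518569/3 ≈ 783.05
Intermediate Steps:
h(S, U) = 5*S
b = -1962249
V = -49530 (V = -48644 - 1*886 = -48644 - 886 = -49530)
l(F) = ⅓ (l(F) = (F + F)/(F + 5*F) = (2*F)/((6*F)) = (2*F)*(1/(6*F)) = ⅓)
√((-1299545 - b) + (V + l(-31))) = √((-1299545 - 1*(-1962249)) + (-49530 + ⅓)) = √((-1299545 + 1962249) - 148589/3) = √(662704 - 148589/3) = √(1839523/3) = √5518569/3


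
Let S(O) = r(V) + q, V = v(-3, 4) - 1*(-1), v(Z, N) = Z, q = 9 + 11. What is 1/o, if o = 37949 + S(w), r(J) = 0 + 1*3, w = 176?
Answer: 1/37972 ≈ 2.6335e-5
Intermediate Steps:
q = 20
V = -2 (V = -3 - 1*(-1) = -3 + 1 = -2)
r(J) = 3 (r(J) = 0 + 3 = 3)
S(O) = 23 (S(O) = 3 + 20 = 23)
o = 37972 (o = 37949 + 23 = 37972)
1/o = 1/37972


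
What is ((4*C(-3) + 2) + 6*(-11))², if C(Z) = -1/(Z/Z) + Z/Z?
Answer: 4096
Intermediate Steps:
C(Z) = 0 (C(Z) = -1/1 + 1 = -1*1 + 1 = -1 + 1 = 0)
((4*C(-3) + 2) + 6*(-11))² = ((4*0 + 2) + 6*(-11))² = ((0 + 2) - 66)² = (2 - 66)² = (-64)² = 4096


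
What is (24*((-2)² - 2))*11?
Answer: 528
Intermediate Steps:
(24*((-2)² - 2))*11 = (24*(4 - 2))*11 = (24*2)*11 = 48*11 = 528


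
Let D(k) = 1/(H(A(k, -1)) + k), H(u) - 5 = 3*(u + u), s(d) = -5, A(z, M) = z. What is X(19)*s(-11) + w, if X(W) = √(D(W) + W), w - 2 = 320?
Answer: 322 - 5*√361974/138 ≈ 300.20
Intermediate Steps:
H(u) = 5 + 6*u (H(u) = 5 + 3*(u + u) = 5 + 3*(2*u) = 5 + 6*u)
w = 322 (w = 2 + 320 = 322)
D(k) = 1/(5 + 7*k) (D(k) = 1/((5 + 6*k) + k) = 1/(5 + 7*k))
X(W) = √(W + 1/(5 + 7*W)) (X(W) = √(1/(5 + 7*W) + W) = √(W + 1/(5 + 7*W)))
X(19)*s(-11) + w = √((1 + 19*(5 + 7*19))/(5 + 7*19))*(-5) + 322 = √((1 + 19*(5 + 133))/(5 + 133))*(-5) + 322 = √((1 + 19*138)/138)*(-5) + 322 = √((1 + 2622)/138)*(-5) + 322 = √((1/138)*2623)*(-5) + 322 = √(2623/138)*(-5) + 322 = (√361974/138)*(-5) + 322 = -5*√361974/138 + 322 = 322 - 5*√361974/138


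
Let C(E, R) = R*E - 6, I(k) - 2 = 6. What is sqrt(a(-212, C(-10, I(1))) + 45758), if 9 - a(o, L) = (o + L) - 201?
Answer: sqrt(46266) ≈ 215.10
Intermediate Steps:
I(k) = 8 (I(k) = 2 + 6 = 8)
C(E, R) = -6 + E*R (C(E, R) = E*R - 6 = -6 + E*R)
a(o, L) = 210 - L - o (a(o, L) = 9 - ((o + L) - 201) = 9 - ((L + o) - 201) = 9 - (-201 + L + o) = 9 + (201 - L - o) = 210 - L - o)
sqrt(a(-212, C(-10, I(1))) + 45758) = sqrt((210 - (-6 - 10*8) - 1*(-212)) + 45758) = sqrt((210 - (-6 - 80) + 212) + 45758) = sqrt((210 - 1*(-86) + 212) + 45758) = sqrt((210 + 86 + 212) + 45758) = sqrt(508 + 45758) = sqrt(46266)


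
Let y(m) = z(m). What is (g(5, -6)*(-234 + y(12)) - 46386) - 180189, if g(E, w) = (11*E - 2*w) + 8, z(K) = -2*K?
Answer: -245925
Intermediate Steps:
y(m) = -2*m
g(E, w) = 8 - 2*w + 11*E (g(E, w) = (-2*w + 11*E) + 8 = 8 - 2*w + 11*E)
(g(5, -6)*(-234 + y(12)) - 46386) - 180189 = ((8 - 2*(-6) + 11*5)*(-234 - 2*12) - 46386) - 180189 = ((8 + 12 + 55)*(-234 - 24) - 46386) - 180189 = (75*(-258) - 46386) - 180189 = (-19350 - 46386) - 180189 = -65736 - 180189 = -245925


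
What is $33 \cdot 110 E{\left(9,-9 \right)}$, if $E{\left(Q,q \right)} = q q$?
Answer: $294030$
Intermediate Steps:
$E{\left(Q,q \right)} = q^{2}$
$33 \cdot 110 E{\left(9,-9 \right)} = 33 \cdot 110 \left(-9\right)^{2} = 3630 \cdot 81 = 294030$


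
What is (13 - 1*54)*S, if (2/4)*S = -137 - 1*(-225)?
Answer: -7216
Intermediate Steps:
S = 176 (S = 2*(-137 - 1*(-225)) = 2*(-137 + 225) = 2*88 = 176)
(13 - 1*54)*S = (13 - 1*54)*176 = (13 - 54)*176 = -41*176 = -7216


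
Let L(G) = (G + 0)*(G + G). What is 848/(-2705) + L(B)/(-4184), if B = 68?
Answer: -3570484/1414715 ≈ -2.5238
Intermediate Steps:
L(G) = 2*G² (L(G) = G*(2*G) = 2*G²)
848/(-2705) + L(B)/(-4184) = 848/(-2705) + (2*68²)/(-4184) = 848*(-1/2705) + (2*4624)*(-1/4184) = -848/2705 + 9248*(-1/4184) = -848/2705 - 1156/523 = -3570484/1414715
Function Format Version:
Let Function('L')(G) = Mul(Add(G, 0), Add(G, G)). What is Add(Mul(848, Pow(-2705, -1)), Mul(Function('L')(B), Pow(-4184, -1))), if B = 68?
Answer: Rational(-3570484, 1414715) ≈ -2.5238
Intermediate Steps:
Function('L')(G) = Mul(2, Pow(G, 2)) (Function('L')(G) = Mul(G, Mul(2, G)) = Mul(2, Pow(G, 2)))
Add(Mul(848, Pow(-2705, -1)), Mul(Function('L')(B), Pow(-4184, -1))) = Add(Mul(848, Pow(-2705, -1)), Mul(Mul(2, Pow(68, 2)), Pow(-4184, -1))) = Add(Mul(848, Rational(-1, 2705)), Mul(Mul(2, 4624), Rational(-1, 4184))) = Add(Rational(-848, 2705), Mul(9248, Rational(-1, 4184))) = Add(Rational(-848, 2705), Rational(-1156, 523)) = Rational(-3570484, 1414715)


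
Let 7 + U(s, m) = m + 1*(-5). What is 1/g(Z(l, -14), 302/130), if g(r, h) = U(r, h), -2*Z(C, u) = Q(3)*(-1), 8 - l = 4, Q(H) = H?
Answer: -65/629 ≈ -0.10334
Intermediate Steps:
l = 4 (l = 8 - 1*4 = 8 - 4 = 4)
Z(C, u) = 3/2 (Z(C, u) = -3*(-1)/2 = -½*(-3) = 3/2)
U(s, m) = -12 + m (U(s, m) = -7 + (m + 1*(-5)) = -7 + (m - 5) = -7 + (-5 + m) = -12 + m)
g(r, h) = -12 + h
1/g(Z(l, -14), 302/130) = 1/(-12 + 302/130) = 1/(-12 + 302*(1/130)) = 1/(-12 + 151/65) = 1/(-629/65) = -65/629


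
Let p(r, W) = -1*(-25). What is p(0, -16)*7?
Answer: 175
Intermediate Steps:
p(r, W) = 25
p(0, -16)*7 = 25*7 = 175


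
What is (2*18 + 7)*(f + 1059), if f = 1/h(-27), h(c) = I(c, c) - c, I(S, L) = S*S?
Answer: 34426015/756 ≈ 45537.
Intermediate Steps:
I(S, L) = S**2
h(c) = c**2 - c
f = 1/756 (f = 1/(-27*(-1 - 27)) = 1/(-27*(-28)) = 1/756 ≈ 0.0013228)
(2*18 + 7)*(f + 1059) = (2*18 + 7)*(1/756 + 1059) = (36 + 7)*(800605/756) = 43*(800605/756) = 34426015/756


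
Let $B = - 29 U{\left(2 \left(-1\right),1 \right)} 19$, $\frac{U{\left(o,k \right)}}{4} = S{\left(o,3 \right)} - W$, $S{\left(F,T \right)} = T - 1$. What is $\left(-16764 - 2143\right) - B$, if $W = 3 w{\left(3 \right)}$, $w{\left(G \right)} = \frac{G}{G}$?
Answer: $-21111$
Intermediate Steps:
$S{\left(F,T \right)} = -1 + T$ ($S{\left(F,T \right)} = T - 1 = -1 + T$)
$w{\left(G \right)} = 1$
$W = 3$ ($W = 3 \cdot 1 = 3$)
$U{\left(o,k \right)} = -4$ ($U{\left(o,k \right)} = 4 \left(\left(-1 + 3\right) - 3\right) = 4 \left(2 - 3\right) = 4 \left(-1\right) = -4$)
$B = 2204$ ($B = \left(-29\right) \left(-4\right) 19 = 116 \cdot 19 = 2204$)
$\left(-16764 - 2143\right) - B = \left(-16764 - 2143\right) - 2204 = -18907 - 2204 = -21111$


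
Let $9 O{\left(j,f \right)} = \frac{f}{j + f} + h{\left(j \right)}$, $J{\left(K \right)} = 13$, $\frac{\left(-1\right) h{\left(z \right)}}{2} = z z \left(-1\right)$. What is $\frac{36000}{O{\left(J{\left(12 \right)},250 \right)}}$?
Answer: $\frac{10651500}{11143} \approx 955.89$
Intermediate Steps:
$h{\left(z \right)} = 2 z^{2}$ ($h{\left(z \right)} = - 2 z z \left(-1\right) = - 2 z^{2} \left(-1\right) = - 2 \left(- z^{2}\right) = 2 z^{2}$)
$O{\left(j,f \right)} = \frac{2 j^{2}}{9} + \frac{f}{9 \left(f + j\right)}$ ($O{\left(j,f \right)} = \frac{\frac{f}{j + f} + 2 j^{2}}{9} = \frac{\frac{f}{f + j} + 2 j^{2}}{9} = \frac{2 j^{2} + \frac{f}{f + j}}{9} = \frac{2 j^{2}}{9} + \frac{f}{9 \left(f + j\right)}$)
$\frac{36000}{O{\left(J{\left(12 \right)},250 \right)}} = \frac{36000}{\frac{1}{9} \frac{1}{250 + 13} \left(250 + 2 \cdot 13^{3} + 2 \cdot 250 \cdot 13^{2}\right)} = \frac{36000}{\frac{1}{9} \cdot \frac{1}{263} \left(250 + 2 \cdot 2197 + 2 \cdot 250 \cdot 169\right)} = \frac{36000}{\frac{1}{9} \cdot \frac{1}{263} \left(250 + 4394 + 84500\right)} = \frac{36000}{\frac{1}{9} \cdot \frac{1}{263} \cdot 89144} = \frac{36000}{\frac{89144}{2367}} = 36000 \cdot \frac{2367}{89144} = \frac{10651500}{11143}$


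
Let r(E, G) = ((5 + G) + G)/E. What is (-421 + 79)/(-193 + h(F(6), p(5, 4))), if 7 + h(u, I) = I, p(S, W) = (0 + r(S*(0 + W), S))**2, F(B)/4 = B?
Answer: 5472/3191 ≈ 1.7148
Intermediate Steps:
F(B) = 4*B
r(E, G) = (5 + 2*G)/E
p(S, W) = (5 + 2*S)**2/(S**2*W**2) (p(S, W) = (0 + (5 + 2*S)/((S*(0 + W))))**2 = (0 + (5 + 2*S)/((S*W)))**2 = (0 + (1/(S*W))*(5 + 2*S))**2 = (0 + (5 + 2*S)/(S*W))**2 = ((5 + 2*S)/(S*W))**2 = (5 + 2*S)**2/(S**2*W**2))
h(u, I) = -7 + I
(-421 + 79)/(-193 + h(F(6), p(5, 4))) = (-421 + 79)/(-193 + (-7 + (5 + 2*5)**2/(5**2*4**2))) = -342/(-193 + (-7 + (1/25)*(1/16)*(5 + 10)**2)) = -342/(-193 + (-7 + (1/25)*(1/16)*15**2)) = -342/(-193 + (-7 + (1/25)*(1/16)*225)) = -342/(-193 + (-7 + 9/16)) = -342/(-193 - 103/16) = -342/(-3191/16) = -342*(-16/3191) = 5472/3191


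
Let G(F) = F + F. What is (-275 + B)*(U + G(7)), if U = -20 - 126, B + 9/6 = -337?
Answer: 80982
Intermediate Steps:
B = -677/2 (B = -3/2 - 337 = -677/2 ≈ -338.50)
U = -146
G(F) = 2*F
(-275 + B)*(U + G(7)) = (-275 - 677/2)*(-146 + 2*7) = -1227*(-146 + 14)/2 = -1227/2*(-132) = 80982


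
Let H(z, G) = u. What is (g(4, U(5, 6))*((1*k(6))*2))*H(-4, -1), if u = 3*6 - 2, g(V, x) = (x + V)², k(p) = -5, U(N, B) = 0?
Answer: -2560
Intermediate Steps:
g(V, x) = (V + x)²
u = 16 (u = 18 - 2 = 16)
H(z, G) = 16
(g(4, U(5, 6))*((1*k(6))*2))*H(-4, -1) = ((4 + 0)²*((1*(-5))*2))*16 = (4²*(-5*2))*16 = (16*(-10))*16 = -160*16 = -2560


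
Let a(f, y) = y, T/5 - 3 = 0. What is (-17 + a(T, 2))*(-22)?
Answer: 330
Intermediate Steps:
T = 15 (T = 15 + 5*0 = 15 + 0 = 15)
(-17 + a(T, 2))*(-22) = (-17 + 2)*(-22) = -15*(-22) = 330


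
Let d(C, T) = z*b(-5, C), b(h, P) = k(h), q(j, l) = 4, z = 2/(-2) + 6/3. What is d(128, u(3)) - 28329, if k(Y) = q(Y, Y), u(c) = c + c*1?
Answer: -28325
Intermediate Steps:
u(c) = 2*c (u(c) = c + c = 2*c)
z = 1 (z = 2*(-½) + 6*(⅓) = -1 + 2 = 1)
k(Y) = 4
b(h, P) = 4
d(C, T) = 4 (d(C, T) = 1*4 = 4)
d(128, u(3)) - 28329 = 4 - 28329 = -28325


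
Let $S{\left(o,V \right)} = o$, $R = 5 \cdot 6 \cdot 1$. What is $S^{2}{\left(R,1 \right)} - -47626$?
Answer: $48526$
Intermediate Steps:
$R = 30$ ($R = 30 \cdot 1 = 30$)
$S^{2}{\left(R,1 \right)} - -47626 = 30^{2} - -47626 = 900 + 47626 = 48526$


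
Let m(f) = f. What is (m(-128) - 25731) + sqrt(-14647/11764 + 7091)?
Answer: -25859 + sqrt(245290802257)/5882 ≈ -25775.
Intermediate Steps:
(m(-128) - 25731) + sqrt(-14647/11764 + 7091) = (-128 - 25731) + sqrt(-14647/11764 + 7091) = -25859 + sqrt(-14647*1/11764 + 7091) = -25859 + sqrt(-14647/11764 + 7091) = -25859 + sqrt(83403877/11764) = -25859 + sqrt(245290802257)/5882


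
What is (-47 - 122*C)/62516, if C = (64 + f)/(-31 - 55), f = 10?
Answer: 2493/2688188 ≈ 0.00092739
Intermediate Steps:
C = -37/43 (C = (64 + 10)/(-31 - 55) = 74/(-86) = 74*(-1/86) = -37/43 ≈ -0.86047)
(-47 - 122*C)/62516 = (-47 - 122*(-37/43))/62516 = (-47 + 4514/43)*(1/62516) = (2493/43)*(1/62516) = 2493/2688188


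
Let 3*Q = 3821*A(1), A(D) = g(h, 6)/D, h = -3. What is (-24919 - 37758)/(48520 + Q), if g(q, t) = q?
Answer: -62677/44699 ≈ -1.4022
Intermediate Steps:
A(D) = -3/D
Q = -3821 (Q = (3821*(-3/1))/3 = (3821*(-3*1))/3 = (3821*(-3))/3 = (1/3)*(-11463) = -3821)
(-24919 - 37758)/(48520 + Q) = (-24919 - 37758)/(48520 - 3821) = -62677/44699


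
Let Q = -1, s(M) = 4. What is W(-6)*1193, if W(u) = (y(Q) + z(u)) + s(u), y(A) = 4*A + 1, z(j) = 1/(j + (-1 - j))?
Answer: 0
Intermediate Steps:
z(j) = -1 (z(j) = 1/(-1) = -1)
y(A) = 1 + 4*A
W(u) = 0 (W(u) = ((1 + 4*(-1)) - 1) + 4 = ((1 - 4) - 1) + 4 = (-3 - 1) + 4 = -4 + 4 = 0)
W(-6)*1193 = 0*1193 = 0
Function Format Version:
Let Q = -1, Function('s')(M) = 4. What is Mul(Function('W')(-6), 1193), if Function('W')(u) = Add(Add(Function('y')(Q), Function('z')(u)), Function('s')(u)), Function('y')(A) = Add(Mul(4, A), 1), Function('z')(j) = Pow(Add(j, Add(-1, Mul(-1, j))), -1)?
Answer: 0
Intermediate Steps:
Function('z')(j) = -1 (Function('z')(j) = Pow(-1, -1) = -1)
Function('y')(A) = Add(1, Mul(4, A))
Function('W')(u) = 0 (Function('W')(u) = Add(Add(Add(1, Mul(4, -1)), -1), 4) = Add(Add(Add(1, -4), -1), 4) = Add(Add(-3, -1), 4) = Add(-4, 4) = 0)
Mul(Function('W')(-6), 1193) = Mul(0, 1193) = 0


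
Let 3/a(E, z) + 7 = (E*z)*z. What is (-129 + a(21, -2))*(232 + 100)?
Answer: -3296760/77 ≈ -42815.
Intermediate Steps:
a(E, z) = 3/(-7 + E*z**2) (a(E, z) = 3/(-7 + (E*z)*z) = 3/(-7 + E*z**2))
(-129 + a(21, -2))*(232 + 100) = (-129 + 3/(-7 + 21*(-2)**2))*(232 + 100) = (-129 + 3/(-7 + 21*4))*332 = (-129 + 3/(-7 + 84))*332 = (-129 + 3/77)*332 = -9930/77*332 = -3296760/77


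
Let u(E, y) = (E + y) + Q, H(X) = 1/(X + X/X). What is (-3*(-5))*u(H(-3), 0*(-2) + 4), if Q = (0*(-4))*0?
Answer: 105/2 ≈ 52.500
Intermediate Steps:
Q = 0 (Q = 0*0 = 0)
H(X) = 1/(1 + X) (H(X) = 1/(X + 1) = 1/(1 + X))
u(E, y) = E + y (u(E, y) = (E + y) + 0 = E + y)
(-3*(-5))*u(H(-3), 0*(-2) + 4) = (-3*(-5))*(1/(1 - 3) + (0*(-2) + 4)) = 15*(1/(-2) + (0 + 4)) = 15*(-½ + 4) = 15*(7/2) = 105/2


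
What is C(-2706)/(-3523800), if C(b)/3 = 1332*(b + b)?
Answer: 901098/146825 ≈ 6.1372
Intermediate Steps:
C(b) = 7992*b (C(b) = 3*(1332*(b + b)) = 3*(1332*(2*b)) = 3*(2664*b) = 7992*b)
C(-2706)/(-3523800) = (7992*(-2706))/(-3523800) = -21626352*(-1/3523800) = 901098/146825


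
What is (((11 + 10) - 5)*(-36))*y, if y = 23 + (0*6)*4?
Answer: -13248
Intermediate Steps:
y = 23 (y = 23 + 0*4 = 23 + 0 = 23)
(((11 + 10) - 5)*(-36))*y = (((11 + 10) - 5)*(-36))*23 = ((21 - 5)*(-36))*23 = (16*(-36))*23 = -576*23 = -13248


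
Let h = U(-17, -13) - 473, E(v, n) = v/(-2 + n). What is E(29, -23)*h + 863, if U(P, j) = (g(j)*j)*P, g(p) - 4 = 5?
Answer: -22389/25 ≈ -895.56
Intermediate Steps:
g(p) = 9 (g(p) = 4 + 5 = 9)
U(P, j) = 9*P*j (U(P, j) = (9*j)*P = 9*P*j)
h = 1516 (h = 9*(-17)*(-13) - 473 = 1989 - 473 = 1516)
E(29, -23)*h + 863 = (29/(-2 - 23))*1516 + 863 = (29/(-25))*1516 + 863 = (29*(-1/25))*1516 + 863 = -29/25*1516 + 863 = -43964/25 + 863 = -22389/25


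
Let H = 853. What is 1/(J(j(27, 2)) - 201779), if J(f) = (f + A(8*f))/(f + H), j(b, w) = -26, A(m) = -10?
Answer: -827/166871269 ≈ -4.9559e-6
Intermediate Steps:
J(f) = (-10 + f)/(853 + f) (J(f) = (f - 10)/(f + 853) = (-10 + f)/(853 + f))
1/(J(j(27, 2)) - 201779) = 1/((-10 - 26)/(853 - 26) - 201779) = 1/(-36/827 - 201779) = 1/(-166871269/827) = -827/166871269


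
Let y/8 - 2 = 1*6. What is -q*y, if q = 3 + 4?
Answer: -448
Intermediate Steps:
q = 7
y = 64 (y = 16 + 8*(1*6) = 16 + 8*6 = 16 + 48 = 64)
-q*y = -7*64 = -1*448 = -448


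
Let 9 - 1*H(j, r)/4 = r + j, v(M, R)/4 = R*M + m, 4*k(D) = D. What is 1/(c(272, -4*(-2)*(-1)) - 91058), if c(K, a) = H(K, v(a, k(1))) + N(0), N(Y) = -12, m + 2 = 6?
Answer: -1/92154 ≈ -1.0851e-5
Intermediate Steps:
m = 4 (m = -2 + 6 = 4)
k(D) = D/4
v(M, R) = 16 + 4*M*R (v(M, R) = 4*(R*M + 4) = 4*(M*R + 4) = 4*(4 + M*R) = 16 + 4*M*R)
H(j, r) = 36 - 4*j - 4*r (H(j, r) = 36 - 4*(r + j) = 36 - 4*(j + r) = 36 + (-4*j - 4*r) = 36 - 4*j - 4*r)
c(K, a) = -40 - 4*K - 4*a (c(K, a) = (36 - 4*K - 4*(16 + 4*a*((¼)*1))) - 12 = (36 - 4*K - 4*(16 + 4*a*(¼))) - 12 = (36 - 4*K - 4*(16 + a)) - 12 = (36 - 4*K + (-64 - 4*a)) - 12 = (-28 - 4*K - 4*a) - 12 = -40 - 4*K - 4*a)
1/(c(272, -4*(-2)*(-1)) - 91058) = 1/((-40 - 4*272 - 4*(-4*(-2))*(-1)) - 91058) = 1/((-40 - 1088 - 32*(-1)) - 91058) = 1/((-40 - 1088 - 4*(-8)) - 91058) = 1/((-40 - 1088 + 32) - 91058) = 1/(-1096 - 91058) = 1/(-92154) = -1/92154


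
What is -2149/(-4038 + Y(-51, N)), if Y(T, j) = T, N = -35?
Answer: 2149/4089 ≈ 0.52556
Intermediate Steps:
-2149/(-4038 + Y(-51, N)) = -2149/(-4038 - 51) = -2149/(-4089) = -2149*(-1/4089) = 2149/4089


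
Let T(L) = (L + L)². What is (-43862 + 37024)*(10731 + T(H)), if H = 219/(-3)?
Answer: -219137386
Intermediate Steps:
H = -73 (H = 219*(-⅓) = -73)
T(L) = 4*L² (T(L) = (2*L)² = 4*L²)
(-43862 + 37024)*(10731 + T(H)) = (-43862 + 37024)*(10731 + 4*(-73)²) = -6838*(10731 + 4*5329) = -6838*(10731 + 21316) = -6838*32047 = -219137386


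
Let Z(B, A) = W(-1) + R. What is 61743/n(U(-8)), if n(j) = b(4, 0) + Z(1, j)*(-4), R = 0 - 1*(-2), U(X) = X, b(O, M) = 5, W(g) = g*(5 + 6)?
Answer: 61743/41 ≈ 1505.9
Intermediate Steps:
W(g) = 11*g (W(g) = g*11 = 11*g)
R = 2 (R = 0 + 2 = 2)
Z(B, A) = -9 (Z(B, A) = 11*(-1) + 2 = -11 + 2 = -9)
n(j) = 41 (n(j) = 5 - 9*(-4) = 5 + 36 = 41)
61743/n(U(-8)) = 61743/41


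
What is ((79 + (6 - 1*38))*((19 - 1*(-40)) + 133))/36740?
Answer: 2256/9185 ≈ 0.24562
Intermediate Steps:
((79 + (6 - 1*38))*((19 - 1*(-40)) + 133))/36740 = ((79 + (6 - 38))*((19 + 40) + 133))*(1/36740) = ((79 - 32)*(59 + 133))*(1/36740) = (47*192)*(1/36740) = 9024*(1/36740) = 2256/9185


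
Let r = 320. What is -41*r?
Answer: -13120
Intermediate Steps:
-41*r = -41*320 = -13120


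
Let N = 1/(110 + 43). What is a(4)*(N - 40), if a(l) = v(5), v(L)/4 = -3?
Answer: 24476/51 ≈ 479.92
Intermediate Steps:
v(L) = -12 (v(L) = 4*(-3) = -12)
a(l) = -12
N = 1/153 ≈ 0.0065359
a(4)*(N - 40) = -12*(1/153 - 40) = -12*(-6119/153) = 24476/51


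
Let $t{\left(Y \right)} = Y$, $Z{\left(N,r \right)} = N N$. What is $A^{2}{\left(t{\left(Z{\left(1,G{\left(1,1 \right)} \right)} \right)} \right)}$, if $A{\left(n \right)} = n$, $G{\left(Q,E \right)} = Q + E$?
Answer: $1$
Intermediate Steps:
$G{\left(Q,E \right)} = E + Q$
$Z{\left(N,r \right)} = N^{2}$
$A^{2}{\left(t{\left(Z{\left(1,G{\left(1,1 \right)} \right)} \right)} \right)} = \left(1^{2}\right)^{2} = 1^{2} = 1$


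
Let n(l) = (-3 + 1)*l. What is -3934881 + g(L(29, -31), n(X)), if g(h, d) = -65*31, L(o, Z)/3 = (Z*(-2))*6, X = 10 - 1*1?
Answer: -3936896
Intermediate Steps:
X = 9 (X = 10 - 1 = 9)
L(o, Z) = -36*Z (L(o, Z) = 3*((Z*(-2))*6) = 3*(-2*Z*6) = 3*(-12*Z) = -36*Z)
n(l) = -2*l
g(h, d) = -2015
-3934881 + g(L(29, -31), n(X)) = -3934881 - 2015 = -3936896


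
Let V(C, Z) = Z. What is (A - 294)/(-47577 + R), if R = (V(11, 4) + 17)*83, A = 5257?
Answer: -4963/45834 ≈ -0.10828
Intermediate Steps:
R = 1743 (R = (4 + 17)*83 = 21*83 = 1743)
(A - 294)/(-47577 + R) = (5257 - 294)/(-47577 + 1743) = 4963/(-45834) = 4963*(-1/45834) = -4963/45834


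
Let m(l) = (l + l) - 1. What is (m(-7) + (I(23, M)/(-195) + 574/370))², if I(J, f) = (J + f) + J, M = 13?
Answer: 393744649/2082249 ≈ 189.10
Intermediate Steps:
I(J, f) = f + 2*J
m(l) = -1 + 2*l (m(l) = 2*l - 1 = -1 + 2*l)
(m(-7) + (I(23, M)/(-195) + 574/370))² = ((-1 + 2*(-7)) + ((13 + 2*23)/(-195) + 574/370))² = ((-1 - 14) + ((13 + 46)*(-1/195) + 574*(1/370)))² = (-15 + (59*(-1/195) + 287/185))² = (-15 + (-59/195 + 287/185))² = (-15 + 1802/1443)² = (-19843/1443)² = 393744649/2082249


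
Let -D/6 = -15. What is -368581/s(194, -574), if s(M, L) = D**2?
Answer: -368581/8100 ≈ -45.504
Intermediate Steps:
D = 90 (D = -6*(-15) = 90)
s(M, L) = 8100 (s(M, L) = 90**2 = 8100)
-368581/s(194, -574) = -368581/8100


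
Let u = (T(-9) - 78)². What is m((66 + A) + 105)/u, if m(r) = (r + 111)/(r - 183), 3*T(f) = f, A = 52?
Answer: 167/131220 ≈ 0.0012727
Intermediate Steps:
T(f) = f/3
m(r) = (111 + r)/(-183 + r)
u = 6561 (u = ((⅓)*(-9) - 78)² = (-3 - 78)² = (-81)² = 6561)
m((66 + A) + 105)/u = ((111 + ((66 + 52) + 105))/(-183 + ((66 + 52) + 105)))/6561 = ((111 + (118 + 105))/(-183 + (118 + 105)))*(1/6561) = ((111 + 223)/(-183 + 223))*(1/6561) = (334/40)*(1/6561) = ((1/40)*334)*(1/6561) = (167/20)*(1/6561) = 167/131220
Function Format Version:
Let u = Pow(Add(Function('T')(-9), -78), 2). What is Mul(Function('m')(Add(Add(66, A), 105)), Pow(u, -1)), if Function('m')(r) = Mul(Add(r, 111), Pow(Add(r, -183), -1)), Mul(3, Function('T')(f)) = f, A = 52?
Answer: Rational(167, 131220) ≈ 0.0012727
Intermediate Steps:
Function('T')(f) = Mul(Rational(1, 3), f)
Function('m')(r) = Mul(Pow(Add(-183, r), -1), Add(111, r)) (Function('m')(r) = Mul(Add(111, r), Pow(Add(-183, r), -1)) = Mul(Pow(Add(-183, r), -1), Add(111, r)))
u = 6561 (u = Pow(Add(Mul(Rational(1, 3), -9), -78), 2) = Pow(Add(-3, -78), 2) = Pow(-81, 2) = 6561)
Mul(Function('m')(Add(Add(66, A), 105)), Pow(u, -1)) = Mul(Mul(Pow(Add(-183, Add(Add(66, 52), 105)), -1), Add(111, Add(Add(66, 52), 105))), Pow(6561, -1)) = Mul(Mul(Pow(Add(-183, Add(118, 105)), -1), Add(111, Add(118, 105))), Rational(1, 6561)) = Mul(Mul(Pow(Add(-183, 223), -1), Add(111, 223)), Rational(1, 6561)) = Mul(Mul(Pow(40, -1), 334), Rational(1, 6561)) = Mul(Mul(Rational(1, 40), 334), Rational(1, 6561)) = Mul(Rational(167, 20), Rational(1, 6561)) = Rational(167, 131220)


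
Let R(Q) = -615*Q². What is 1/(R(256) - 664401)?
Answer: -1/40969041 ≈ -2.4409e-8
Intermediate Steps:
1/(R(256) - 664401) = 1/(-615*256² - 664401) = 1/(-615*65536 - 664401) = 1/(-40304640 - 664401) = 1/(-40969041) = -1/40969041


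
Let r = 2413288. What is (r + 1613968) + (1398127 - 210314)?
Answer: 5215069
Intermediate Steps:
(r + 1613968) + (1398127 - 210314) = (2413288 + 1613968) + (1398127 - 210314) = 4027256 + 1187813 = 5215069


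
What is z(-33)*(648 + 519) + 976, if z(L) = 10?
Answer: 12646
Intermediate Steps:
z(-33)*(648 + 519) + 976 = 10*(648 + 519) + 976 = 10*1167 + 976 = 11670 + 976 = 12646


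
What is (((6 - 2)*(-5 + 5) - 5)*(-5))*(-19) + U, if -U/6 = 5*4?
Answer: -595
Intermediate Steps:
U = -120 (U = -30*4 = -6*20 = -120)
(((6 - 2)*(-5 + 5) - 5)*(-5))*(-19) + U = (((6 - 2)*(-5 + 5) - 5)*(-5))*(-19) - 120 = ((4*0 - 5)*(-5))*(-19) - 120 = ((0 - 5)*(-5))*(-19) - 120 = -5*(-5)*(-19) - 120 = 25*(-19) - 120 = -475 - 120 = -595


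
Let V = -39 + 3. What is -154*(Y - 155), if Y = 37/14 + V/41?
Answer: 967527/41 ≈ 23598.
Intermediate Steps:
V = -36
Y = 1013/574 (Y = 37/14 - 36/41 = 1013/574 ≈ 1.7648)
-154*(Y - 155) = -154*(1013/574 - 155) = -154*(-87957/574) = 967527/41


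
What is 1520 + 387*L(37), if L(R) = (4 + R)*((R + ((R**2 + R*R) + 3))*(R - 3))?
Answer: 1498671404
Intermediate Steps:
L(R) = (-3 + R)*(4 + R)*(3 + R + 2*R**2) (L(R) = (4 + R)*((R + ((R**2 + R**2) + 3))*(-3 + R)) = (4 + R)*((R + (2*R**2 + 3))*(-3 + R)) = (4 + R)*((R + (3 + 2*R**2))*(-3 + R)) = (4 + R)*((3 + R + 2*R**2)*(-3 + R)) = (4 + R)*((-3 + R)*(3 + R + 2*R**2)) = (-3 + R)*(4 + R)*(3 + R + 2*R**2))
1520 + 387*L(37) = 1520 + 387*(-36 - 20*37**2 - 9*37 + 2*37**4 + 3*37**3) = 1520 + 387*(-36 - 20*1369 - 333 + 2*1874161 + 3*50653) = 1520 + 387*(-36 - 27380 - 333 + 3748322 + 151959) = 1520 + 387*3872532 = 1520 + 1498669884 = 1498671404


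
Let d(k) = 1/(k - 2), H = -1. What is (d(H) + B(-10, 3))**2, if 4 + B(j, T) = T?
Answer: 16/9 ≈ 1.7778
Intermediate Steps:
B(j, T) = -4 + T
d(k) = 1/(-2 + k)
(d(H) + B(-10, 3))**2 = (1/(-2 - 1) + (-4 + 3))**2 = (1/(-3) - 1)**2 = (-1/3 - 1)**2 = (-4/3)**2 = 16/9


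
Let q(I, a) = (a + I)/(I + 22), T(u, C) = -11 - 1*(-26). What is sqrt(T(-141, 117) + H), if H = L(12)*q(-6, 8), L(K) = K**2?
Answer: sqrt(33) ≈ 5.7446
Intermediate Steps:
T(u, C) = 15 (T(u, C) = -11 + 26 = 15)
q(I, a) = (I + a)/(22 + I)
H = 18 (H = 12**2*((-6 + 8)/(22 - 6)) = 144*(2/16) = 144*((1/16)*2) = 144*(1/8) = 18)
sqrt(T(-141, 117) + H) = sqrt(15 + 18) = sqrt(33)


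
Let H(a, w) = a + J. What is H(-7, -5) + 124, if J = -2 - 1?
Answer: 114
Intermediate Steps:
J = -3
H(a, w) = -3 + a (H(a, w) = a - 3 = -3 + a)
H(-7, -5) + 124 = (-3 - 7) + 124 = -10 + 124 = 114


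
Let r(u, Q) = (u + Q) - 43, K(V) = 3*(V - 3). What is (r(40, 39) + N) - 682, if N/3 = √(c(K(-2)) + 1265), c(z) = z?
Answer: -646 + 75*√2 ≈ -539.93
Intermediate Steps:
K(V) = -9 + 3*V (K(V) = 3*(-3 + V) = -9 + 3*V)
r(u, Q) = -43 + Q + u (r(u, Q) = (Q + u) - 43 = -43 + Q + u)
N = 75*√2 (N = 3*√((-9 + 3*(-2)) + 1265) = 3*√((-9 - 6) + 1265) = 3*√(-15 + 1265) = 3*√1250 = 3*(25*√2) = 75*√2 ≈ 106.07)
(r(40, 39) + N) - 682 = ((-43 + 39 + 40) + 75*√2) - 682 = (36 + 75*√2) - 682 = -646 + 75*√2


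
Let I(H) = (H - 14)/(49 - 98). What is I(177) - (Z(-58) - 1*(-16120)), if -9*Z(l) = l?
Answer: -7113229/441 ≈ -16130.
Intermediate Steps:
Z(l) = -l/9
I(H) = 2/7 - H/49 (I(H) = (-14 + H)/(-49) = (-14 + H)*(-1/49) = 2/7 - H/49)
I(177) - (Z(-58) - 1*(-16120)) = (2/7 - 1/49*177) - (-1/9*(-58) - 1*(-16120)) = (2/7 - 177/49) - (58/9 + 16120) = -163/49 - 1*145138/9 = -163/49 - 145138/9 = -7113229/441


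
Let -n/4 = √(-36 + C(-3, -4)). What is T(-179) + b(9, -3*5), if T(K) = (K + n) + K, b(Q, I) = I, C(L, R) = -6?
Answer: -373 - 4*I*√42 ≈ -373.0 - 25.923*I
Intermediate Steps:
n = -4*I*√42 (n = -4*√(-36 - 6) = -4*I*√42 ≈ -25.923*I)
T(K) = 2*K - 4*I*√42 (T(K) = (K - 4*I*√42) + K = 2*K - 4*I*√42)
T(-179) + b(9, -3*5) = (2*(-179) - 4*I*√42) - 3*5 = (-358 - 4*I*√42) - 15 = -373 - 4*I*√42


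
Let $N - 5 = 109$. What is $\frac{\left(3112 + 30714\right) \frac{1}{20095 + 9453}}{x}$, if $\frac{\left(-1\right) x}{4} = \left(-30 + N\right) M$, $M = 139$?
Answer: $- \frac{16913}{690004896} \approx -2.4511 \cdot 10^{-5}$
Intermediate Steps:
$N = 114$ ($N = 5 + 109 = 114$)
$x = -46704$ ($x = - 4 \left(-30 + 114\right) 139 = - 4 \cdot 84 \cdot 139 = \left(-4\right) 11676 = -46704$)
$\frac{\left(3112 + 30714\right) \frac{1}{20095 + 9453}}{x} = \frac{\left(3112 + 30714\right) \frac{1}{20095 + 9453}}{-46704} = \frac{33826}{29548} \left(- \frac{1}{46704}\right) = 33826 \cdot \frac{1}{29548} \left(- \frac{1}{46704}\right) = \frac{16913}{14774} \left(- \frac{1}{46704}\right) = - \frac{16913}{690004896}$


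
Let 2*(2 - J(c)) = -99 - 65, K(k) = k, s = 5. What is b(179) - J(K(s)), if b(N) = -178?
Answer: -262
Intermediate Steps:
J(c) = 84 (J(c) = 2 - (-99 - 65)/2 = 2 - 1/2*(-164) = 2 + 82 = 84)
b(179) - J(K(s)) = -178 - 1*84 = -178 - 84 = -262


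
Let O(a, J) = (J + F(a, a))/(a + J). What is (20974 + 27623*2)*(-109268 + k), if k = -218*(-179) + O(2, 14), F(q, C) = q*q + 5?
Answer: -21416162215/4 ≈ -5.3540e+9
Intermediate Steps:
F(q, C) = 5 + q² (F(q, C) = q² + 5 = 5 + q²)
O(a, J) = (5 + J + a²)/(J + a) (O(a, J) = (J + (5 + a²))/(a + J) = (5 + J + a²)/(J + a))
k = 624375/16 (k = -218*(-179) + (5 + 14 + 2²)/(14 + 2) = 39022 + (5 + 14 + 4)/16 = 39022 + (1/16)*23 = 39022 + 23/16 = 624375/16 ≈ 39023.)
(20974 + 27623*2)*(-109268 + k) = (20974 + 27623*2)*(-109268 + 624375/16) = (20974 + 55246)*(-1123913/16) = 76220*(-1123913/16) = -21416162215/4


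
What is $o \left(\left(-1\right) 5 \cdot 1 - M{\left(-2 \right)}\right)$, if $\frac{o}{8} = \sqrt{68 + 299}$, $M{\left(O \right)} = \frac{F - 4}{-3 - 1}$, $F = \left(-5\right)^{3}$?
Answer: $- 298 \sqrt{367} \approx -5708.9$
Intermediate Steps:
$F = -125$
$M{\left(O \right)} = \frac{129}{4}$ ($M{\left(O \right)} = \frac{-125 - 4}{-3 - 1} = - \frac{129}{-4} = \left(-129\right) \left(- \frac{1}{4}\right) = \frac{129}{4}$)
$o = 8 \sqrt{367}$ ($o = 8 \sqrt{68 + 299} = 8 \sqrt{367} \approx 153.26$)
$o \left(\left(-1\right) 5 \cdot 1 - M{\left(-2 \right)}\right) = 8 \sqrt{367} \left(\left(-1\right) 5 \cdot 1 - \frac{129}{4}\right) = 8 \sqrt{367} \left(\left(-5\right) 1 - \frac{129}{4}\right) = 8 \sqrt{367} \left(-5 - \frac{129}{4}\right) = 8 \sqrt{367} \left(- \frac{149}{4}\right) = - 298 \sqrt{367}$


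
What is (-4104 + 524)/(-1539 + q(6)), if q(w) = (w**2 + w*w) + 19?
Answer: 895/362 ≈ 2.4724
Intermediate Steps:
q(w) = 19 + 2*w**2 (q(w) = (w**2 + w**2) + 19 = 2*w**2 + 19 = 19 + 2*w**2)
(-4104 + 524)/(-1539 + q(6)) = (-4104 + 524)/(-1539 + (19 + 2*6**2)) = -3580/(-1539 + (19 + 2*36)) = -3580/(-1539 + (19 + 72)) = -3580/(-1539 + 91) = -3580/(-1448) = -3580*(-1/1448) = 895/362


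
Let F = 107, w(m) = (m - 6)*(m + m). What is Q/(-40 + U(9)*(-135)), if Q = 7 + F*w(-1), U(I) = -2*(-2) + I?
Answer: -301/359 ≈ -0.83844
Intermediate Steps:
w(m) = 2*m*(-6 + m) (w(m) = (-6 + m)*(2*m) = 2*m*(-6 + m))
U(I) = 4 + I
Q = 1505 (Q = 7 + 107*(2*(-1)*(-6 - 1)) = 7 + 107*(2*(-1)*(-7)) = 7 + 107*14 = 7 + 1498 = 1505)
Q/(-40 + U(9)*(-135)) = 1505/(-40 + (4 + 9)*(-135)) = 1505/(-40 + 13*(-135)) = 1505/(-40 - 1755) = 1505/(-1795) = 1505*(-1/1795) = -301/359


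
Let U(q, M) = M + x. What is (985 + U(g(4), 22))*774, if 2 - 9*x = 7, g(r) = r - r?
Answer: 778988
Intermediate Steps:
g(r) = 0
x = -5/9 (x = 2/9 - 1/9*7 = 2/9 - 7/9 = -5/9 ≈ -0.55556)
U(q, M) = -5/9 + M (U(q, M) = M - 5/9 = -5/9 + M)
(985 + U(g(4), 22))*774 = (985 + (-5/9 + 22))*774 = (985 + 193/9)*774 = (9058/9)*774 = 778988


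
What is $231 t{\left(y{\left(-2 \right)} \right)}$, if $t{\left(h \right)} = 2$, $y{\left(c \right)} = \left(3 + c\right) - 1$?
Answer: $462$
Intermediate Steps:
$y{\left(c \right)} = 2 + c$
$231 t{\left(y{\left(-2 \right)} \right)} = 231 \cdot 2 = 462$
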